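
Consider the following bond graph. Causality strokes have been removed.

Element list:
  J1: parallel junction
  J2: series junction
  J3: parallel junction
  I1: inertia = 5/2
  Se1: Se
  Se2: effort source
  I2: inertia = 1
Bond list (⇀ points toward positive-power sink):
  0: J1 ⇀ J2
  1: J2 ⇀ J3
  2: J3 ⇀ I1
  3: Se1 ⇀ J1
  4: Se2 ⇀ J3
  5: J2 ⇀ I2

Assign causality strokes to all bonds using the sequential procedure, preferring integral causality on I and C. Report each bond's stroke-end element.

β0 stroke at J2
β1 stroke at J2
β2 stroke at I1
β3 stroke at J1
β4 stroke at J3
β5 stroke at I2

b3 stroke→J1  (Se1: effort source, stroke at far end)
b4 stroke→J3  (Se2: effort source, stroke at far end)
b0 stroke→J2  (J1 effort already set via bond 3)
b1 stroke→J2  (J3: bond 4 brought effort, rest push out)
b2 stroke→I1  (J3: bond 4 brought effort, rest push out)
b5 stroke→I2  (J2 needs exactly one f-in)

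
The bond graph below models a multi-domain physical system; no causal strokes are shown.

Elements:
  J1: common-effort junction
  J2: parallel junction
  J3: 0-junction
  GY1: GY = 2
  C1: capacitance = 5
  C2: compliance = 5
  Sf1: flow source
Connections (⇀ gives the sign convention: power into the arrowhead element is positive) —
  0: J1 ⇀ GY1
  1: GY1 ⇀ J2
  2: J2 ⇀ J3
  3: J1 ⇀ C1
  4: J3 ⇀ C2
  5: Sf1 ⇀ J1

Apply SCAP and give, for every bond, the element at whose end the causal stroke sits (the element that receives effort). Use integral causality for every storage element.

#5 |Sf1  (Sf1 fixes flow; stroke at Sf1)
#3 |J1  (C1: C, integral causality)
#0 |GY1  (0-jn J1 has e-setter on 3)
#1 |GY1  (through GY1, causality inverts; strokes same side of GY1)
#2 |J2  (J2 needs exactly one e-in)
#4 |J3  (only one effort-in slot at J3)

#0 stroke at GY1
#1 stroke at GY1
#2 stroke at J2
#3 stroke at J1
#4 stroke at J3
#5 stroke at Sf1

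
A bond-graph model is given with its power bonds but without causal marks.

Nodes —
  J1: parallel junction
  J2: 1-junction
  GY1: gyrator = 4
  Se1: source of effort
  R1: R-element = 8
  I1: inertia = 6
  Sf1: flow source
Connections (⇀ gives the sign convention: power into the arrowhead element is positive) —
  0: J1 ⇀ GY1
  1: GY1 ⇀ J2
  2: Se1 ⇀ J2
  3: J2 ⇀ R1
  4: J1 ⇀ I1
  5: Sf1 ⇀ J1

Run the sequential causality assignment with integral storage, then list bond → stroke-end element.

β0 stroke→J1
β1 stroke→J2
β2 stroke→J2
β3 stroke→R1
β4 stroke→I1
β5 stroke→Sf1

b2 →J2  (Se1: effort source, stroke at far end)
b5 →Sf1  (Sf1 (Sf) sets flow on bond)
b4 →I1  (I1 integral (f out))
b0 →J1  (J1 needs exactly one e-in)
b1 →J2  (GY1: gyrator matches bond 0)
b3 →R1  (only one flow-in slot at J2)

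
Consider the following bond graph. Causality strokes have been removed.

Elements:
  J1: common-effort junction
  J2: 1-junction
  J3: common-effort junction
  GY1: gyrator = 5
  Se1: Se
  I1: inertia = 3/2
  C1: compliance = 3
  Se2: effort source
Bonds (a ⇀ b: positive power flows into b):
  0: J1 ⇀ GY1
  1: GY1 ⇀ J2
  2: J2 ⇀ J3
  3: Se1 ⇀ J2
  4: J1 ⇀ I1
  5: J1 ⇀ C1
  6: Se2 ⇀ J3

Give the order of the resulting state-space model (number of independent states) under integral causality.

b3 →J2  (source Se1 imposes e)
b6 →J3  (Se2 fixes effort; stroke away)
b2 →J2  (J3 effort already set via bond 6)
b1 →GY1  (closing 1-jn rule on J2)
b0 →GY1  (through GY1, causality inverts; strokes same side of GY1)
b4 →I1  (prefer integral on I1)
b5 →J1  (closing 0-jn rule on J1)

2  (C1, I1 all integral)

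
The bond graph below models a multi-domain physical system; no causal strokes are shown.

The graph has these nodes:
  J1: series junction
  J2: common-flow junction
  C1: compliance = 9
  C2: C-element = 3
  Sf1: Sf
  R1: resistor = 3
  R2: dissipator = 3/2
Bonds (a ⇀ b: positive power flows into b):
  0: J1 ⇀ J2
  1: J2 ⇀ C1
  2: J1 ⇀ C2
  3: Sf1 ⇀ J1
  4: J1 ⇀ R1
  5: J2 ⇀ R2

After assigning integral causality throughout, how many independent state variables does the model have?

2  (C1, C2 all integral)

β3 →Sf1  (Sf1 fixes flow; stroke at Sf1)
β0 →J1  (J1 flow already set via bond 3)
β2 →J1  (common-f at J1 fixed by 3)
β4 →J1  (common-f at J1 fixed by 3)
β1 →J2  (J2 flow already set via bond 0)
β5 →J2  (1-jn J2 has f-setter on 0)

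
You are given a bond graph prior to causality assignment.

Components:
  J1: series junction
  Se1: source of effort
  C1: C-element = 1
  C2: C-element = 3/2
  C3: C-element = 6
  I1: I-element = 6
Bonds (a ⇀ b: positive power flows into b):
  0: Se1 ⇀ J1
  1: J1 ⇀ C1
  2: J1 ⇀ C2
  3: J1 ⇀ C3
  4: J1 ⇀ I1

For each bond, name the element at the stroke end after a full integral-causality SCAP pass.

#0 →J1
#1 →J1
#2 →J1
#3 →J1
#4 →I1

β0 stroke→J1  (Se1: effort source, stroke at far end)
β1 stroke→J1  (prefer integral on C1)
β2 stroke→J1  (prefer integral on C2)
β3 stroke→J1  (prefer integral on C3)
β4 stroke→I1  (closing 1-jn rule on J1)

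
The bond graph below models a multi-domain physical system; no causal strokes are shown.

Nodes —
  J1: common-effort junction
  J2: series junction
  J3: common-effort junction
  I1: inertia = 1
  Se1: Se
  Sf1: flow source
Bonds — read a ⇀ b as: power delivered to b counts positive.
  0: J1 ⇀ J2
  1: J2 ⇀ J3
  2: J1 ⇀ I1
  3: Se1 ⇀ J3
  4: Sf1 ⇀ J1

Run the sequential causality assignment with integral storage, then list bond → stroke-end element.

β3 stroke at J3  (Se1 fixes effort; stroke away)
β4 stroke at Sf1  (Sf1 (Sf) sets flow on bond)
β1 stroke at J2  (common-e at J3 fixed by 3)
β0 stroke at J1  (closing 1-jn rule on J2)
β2 stroke at I1  (common-e at J1 fixed by 0)

bond 0 →J1
bond 1 →J2
bond 2 →I1
bond 3 →J3
bond 4 →Sf1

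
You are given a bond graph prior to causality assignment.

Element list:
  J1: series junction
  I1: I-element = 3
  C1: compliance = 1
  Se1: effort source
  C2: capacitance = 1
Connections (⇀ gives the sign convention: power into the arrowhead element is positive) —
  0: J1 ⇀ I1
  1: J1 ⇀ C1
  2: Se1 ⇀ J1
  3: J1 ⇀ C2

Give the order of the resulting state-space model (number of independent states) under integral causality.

3  (C1, C2, I1 all integral)

bond 2 stroke at J1  (Se1 fixes effort; stroke away)
bond 0 stroke at I1  (I1 outputs flow p/I1)
bond 1 stroke at J1  (common-f at J1 fixed by 0)
bond 3 stroke at J1  (1-jn J1 has f-setter on 0)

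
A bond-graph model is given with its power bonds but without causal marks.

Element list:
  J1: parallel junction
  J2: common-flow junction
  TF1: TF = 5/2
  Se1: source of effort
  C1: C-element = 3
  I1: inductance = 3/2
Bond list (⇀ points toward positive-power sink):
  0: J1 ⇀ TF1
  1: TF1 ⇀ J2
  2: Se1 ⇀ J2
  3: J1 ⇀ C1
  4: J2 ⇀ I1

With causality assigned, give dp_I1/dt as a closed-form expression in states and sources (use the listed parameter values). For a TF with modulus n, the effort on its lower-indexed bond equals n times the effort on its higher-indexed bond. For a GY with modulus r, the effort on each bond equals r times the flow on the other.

#2 stroke at J2  (Se1: effort source, stroke at far end)
#3 stroke at J1  (C1 outputs effort q/C1)
#0 stroke at TF1  (0-jn J1 has e-setter on 3)
#1 stroke at J2  (TF TF1: opposite of bond 0)
#4 stroke at I1  (closing 1-jn rule on J2)

dp_I1/dt = E_Se1 + 2*q_C1/15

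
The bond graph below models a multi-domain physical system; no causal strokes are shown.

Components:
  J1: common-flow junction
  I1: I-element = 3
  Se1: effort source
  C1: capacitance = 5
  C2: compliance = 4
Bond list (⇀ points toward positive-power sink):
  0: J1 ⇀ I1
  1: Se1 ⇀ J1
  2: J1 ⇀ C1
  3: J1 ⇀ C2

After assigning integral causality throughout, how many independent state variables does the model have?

3  (C1, C2, I1 all integral)

#1 stroke→J1  (source Se1 imposes e)
#0 stroke→I1  (I1 outputs flow p/I1)
#2 stroke→J1  (1-jn J1 has f-setter on 0)
#3 stroke→J1  (1-jn J1 has f-setter on 0)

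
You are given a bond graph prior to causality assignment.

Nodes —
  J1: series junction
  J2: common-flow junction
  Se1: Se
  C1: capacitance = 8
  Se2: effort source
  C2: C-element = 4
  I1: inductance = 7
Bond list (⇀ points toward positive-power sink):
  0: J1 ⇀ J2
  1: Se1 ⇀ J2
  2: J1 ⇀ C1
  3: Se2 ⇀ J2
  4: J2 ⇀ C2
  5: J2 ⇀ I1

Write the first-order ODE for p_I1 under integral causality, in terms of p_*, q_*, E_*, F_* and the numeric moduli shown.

dp_I1/dt = E_Se1 + E_Se2 - q_C1/8 - q_C2/4

b1 |J2  (Se1 (Se) sets effort on bond)
b3 |J2  (Se2 (Se) sets effort on bond)
b2 |J1  (C1 integral (e out))
b0 |J2  (closing 1-jn rule on J1)
b4 |J2  (C2 integral (e out))
b5 |I1  (closing 1-jn rule on J2)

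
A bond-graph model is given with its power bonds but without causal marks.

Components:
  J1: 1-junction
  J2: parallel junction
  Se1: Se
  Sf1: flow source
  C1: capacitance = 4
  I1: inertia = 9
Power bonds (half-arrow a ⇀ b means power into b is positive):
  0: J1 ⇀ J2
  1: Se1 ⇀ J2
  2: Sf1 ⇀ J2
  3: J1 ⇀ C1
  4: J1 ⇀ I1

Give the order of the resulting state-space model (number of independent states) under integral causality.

b1 |J2  (source Se1 imposes e)
b2 |Sf1  (source Sf1 imposes f)
b0 |J1  (J2 effort already set via bond 1)
b3 |J1  (C1 outputs effort q/C1)
b4 |I1  (J1 needs exactly one f-in)

2  (C1, I1 all integral)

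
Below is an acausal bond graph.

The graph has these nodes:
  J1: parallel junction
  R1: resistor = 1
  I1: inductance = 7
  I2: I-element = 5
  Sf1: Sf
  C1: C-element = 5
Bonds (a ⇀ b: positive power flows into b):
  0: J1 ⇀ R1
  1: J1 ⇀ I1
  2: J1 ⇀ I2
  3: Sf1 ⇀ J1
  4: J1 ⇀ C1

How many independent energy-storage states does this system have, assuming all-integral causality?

3  (C1, I1, I2 all integral)

bond 3 →Sf1  (Sf1 (Sf) sets flow on bond)
bond 1 →I1  (I1 integral (f out))
bond 2 →I2  (I2 outputs flow p/I2)
bond 4 →J1  (C1 integral (e out))
bond 0 →R1  (J1 effort already set via bond 4)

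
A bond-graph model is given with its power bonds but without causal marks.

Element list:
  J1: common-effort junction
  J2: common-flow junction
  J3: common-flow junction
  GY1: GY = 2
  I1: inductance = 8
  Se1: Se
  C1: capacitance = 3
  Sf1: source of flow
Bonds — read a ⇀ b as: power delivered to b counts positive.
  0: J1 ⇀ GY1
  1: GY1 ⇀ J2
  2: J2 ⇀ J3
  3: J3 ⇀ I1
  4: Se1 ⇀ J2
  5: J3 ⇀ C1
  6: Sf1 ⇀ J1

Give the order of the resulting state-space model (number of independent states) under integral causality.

2  (C1, I1 all integral)

#4 stroke at J2  (Se1 (Se) sets effort on bond)
#6 stroke at Sf1  (Sf1 (Sf) sets flow on bond)
#0 stroke at J1  (J1 needs exactly one e-in)
#1 stroke at J2  (GY1: gyrator matches bond 0)
#2 stroke at J3  (J2: last free bond brings flow in)
#3 stroke at I1  (I1 outputs flow p/I1)
#5 stroke at J3  (J3 flow already set via bond 3)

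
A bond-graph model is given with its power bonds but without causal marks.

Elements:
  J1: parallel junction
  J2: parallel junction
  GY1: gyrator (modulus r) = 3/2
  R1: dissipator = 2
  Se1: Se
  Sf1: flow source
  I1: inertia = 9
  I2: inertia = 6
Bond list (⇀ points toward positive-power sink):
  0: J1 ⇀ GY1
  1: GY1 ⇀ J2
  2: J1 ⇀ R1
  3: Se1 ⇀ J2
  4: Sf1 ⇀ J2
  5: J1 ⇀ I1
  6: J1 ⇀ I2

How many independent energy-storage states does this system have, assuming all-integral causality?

2  (I1, I2 all integral)

bond 3 stroke→J2  (Se1: effort source, stroke at far end)
bond 4 stroke→Sf1  (source Sf1 imposes f)
bond 1 stroke→GY1  (J2: bond 3 brought effort, rest push out)
bond 0 stroke→GY1  (GY1: gyrator matches bond 1)
bond 5 stroke→I1  (I1: I, integral causality)
bond 6 stroke→I2  (I2: I, integral causality)
bond 2 stroke→J1  (J1 needs exactly one e-in)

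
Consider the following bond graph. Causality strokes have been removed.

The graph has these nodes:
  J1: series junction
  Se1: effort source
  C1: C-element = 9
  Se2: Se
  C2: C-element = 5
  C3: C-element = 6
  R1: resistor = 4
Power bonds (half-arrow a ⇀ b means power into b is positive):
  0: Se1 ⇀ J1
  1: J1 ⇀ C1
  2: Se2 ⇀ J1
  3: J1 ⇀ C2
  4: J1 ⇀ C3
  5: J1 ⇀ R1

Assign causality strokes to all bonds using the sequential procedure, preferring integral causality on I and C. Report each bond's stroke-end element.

β0 →J1
β1 →J1
β2 →J1
β3 →J1
β4 →J1
β5 →R1

#0 →J1  (Se1 (Se) sets effort on bond)
#2 →J1  (Se2 fixes effort; stroke away)
#1 →J1  (C1 integral (e out))
#3 →J1  (C2: C, integral causality)
#4 →J1  (C3 outputs effort q/C3)
#5 →R1  (only one flow-in slot at J1)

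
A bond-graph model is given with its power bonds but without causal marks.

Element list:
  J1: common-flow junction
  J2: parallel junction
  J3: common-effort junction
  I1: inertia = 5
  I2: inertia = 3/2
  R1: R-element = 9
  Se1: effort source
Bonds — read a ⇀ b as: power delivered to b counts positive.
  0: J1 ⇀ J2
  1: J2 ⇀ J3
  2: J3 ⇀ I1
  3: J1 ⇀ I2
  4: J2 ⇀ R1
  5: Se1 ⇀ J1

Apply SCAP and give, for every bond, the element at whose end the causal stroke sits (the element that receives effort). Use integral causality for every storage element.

bond 5 →J1  (Se1 fixes effort; stroke away)
bond 2 →I1  (I1 outputs flow p/I1)
bond 1 →J3  (J3: last free bond brings effort in)
bond 3 →I2  (I2: I, integral causality)
bond 0 →J1  (J1 flow already set via bond 3)
bond 4 →J2  (J2 needs exactly one e-in)

β0 stroke at J1
β1 stroke at J3
β2 stroke at I1
β3 stroke at I2
β4 stroke at J2
β5 stroke at J1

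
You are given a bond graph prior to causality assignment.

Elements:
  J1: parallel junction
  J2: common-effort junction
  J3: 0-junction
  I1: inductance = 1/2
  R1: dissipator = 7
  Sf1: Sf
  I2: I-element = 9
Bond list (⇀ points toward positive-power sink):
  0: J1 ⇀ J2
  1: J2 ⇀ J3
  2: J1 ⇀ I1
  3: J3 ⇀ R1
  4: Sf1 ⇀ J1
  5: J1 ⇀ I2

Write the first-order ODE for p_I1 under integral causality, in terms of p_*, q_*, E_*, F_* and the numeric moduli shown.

#4 stroke at Sf1  (Sf1 fixes flow; stroke at Sf1)
#2 stroke at I1  (I1: I, integral causality)
#5 stroke at I2  (I2 integral (f out))
#0 stroke at J1  (J1 needs exactly one e-in)
#1 stroke at J2  (J2 needs exactly one e-in)
#3 stroke at J3  (J3: last free bond brings effort in)

dp_I1/dt = 7*F_Sf1 - 14*p_I1 - 7*p_I2/9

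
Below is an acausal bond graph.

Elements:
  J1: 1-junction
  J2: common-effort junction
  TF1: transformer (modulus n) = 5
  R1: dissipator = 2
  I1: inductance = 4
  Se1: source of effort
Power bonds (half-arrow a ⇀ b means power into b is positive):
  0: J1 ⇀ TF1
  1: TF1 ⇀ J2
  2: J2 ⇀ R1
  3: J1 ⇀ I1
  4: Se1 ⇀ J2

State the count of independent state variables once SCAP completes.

1  (I1 all integral)

β4 stroke at J2  (Se1 fixes effort; stroke away)
β1 stroke at TF1  (common-e at J2 fixed by 4)
β2 stroke at R1  (J2 effort already set via bond 4)
β0 stroke at J1  (TF1 one-in-one-out from 1)
β3 stroke at I1  (J1: last free bond brings flow in)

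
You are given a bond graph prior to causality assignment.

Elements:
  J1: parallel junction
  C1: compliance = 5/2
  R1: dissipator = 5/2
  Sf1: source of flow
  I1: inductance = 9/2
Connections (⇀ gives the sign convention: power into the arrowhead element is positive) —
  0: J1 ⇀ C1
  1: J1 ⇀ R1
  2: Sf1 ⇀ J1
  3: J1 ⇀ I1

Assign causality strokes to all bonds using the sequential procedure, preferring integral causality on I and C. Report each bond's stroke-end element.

#0 |J1
#1 |R1
#2 |Sf1
#3 |I1

b2 |Sf1  (Sf1 fixes flow; stroke at Sf1)
b0 |J1  (C1 integral (e out))
b1 |R1  (J1: bond 0 brought effort, rest push out)
b3 |I1  (common-e at J1 fixed by 0)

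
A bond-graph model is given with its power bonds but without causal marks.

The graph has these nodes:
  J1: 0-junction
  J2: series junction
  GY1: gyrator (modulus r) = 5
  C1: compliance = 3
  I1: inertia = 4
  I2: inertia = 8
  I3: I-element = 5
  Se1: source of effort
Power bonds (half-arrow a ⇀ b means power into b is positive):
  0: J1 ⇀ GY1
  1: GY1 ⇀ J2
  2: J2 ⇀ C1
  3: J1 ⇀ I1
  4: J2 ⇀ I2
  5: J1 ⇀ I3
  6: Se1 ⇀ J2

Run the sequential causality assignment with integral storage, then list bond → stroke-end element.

b6 |J2  (Se1: effort source, stroke at far end)
b2 |J2  (C1 integral (e out))
b3 |I1  (I1: I, integral causality)
b4 |I2  (I2 outputs flow p/I2)
b1 |J2  (common-f at J2 fixed by 4)
b0 |J1  (GY GY1: same side as bond 1)
b5 |I3  (0-jn J1 has e-setter on 0)

b0 |J1
b1 |J2
b2 |J2
b3 |I1
b4 |I2
b5 |I3
b6 |J2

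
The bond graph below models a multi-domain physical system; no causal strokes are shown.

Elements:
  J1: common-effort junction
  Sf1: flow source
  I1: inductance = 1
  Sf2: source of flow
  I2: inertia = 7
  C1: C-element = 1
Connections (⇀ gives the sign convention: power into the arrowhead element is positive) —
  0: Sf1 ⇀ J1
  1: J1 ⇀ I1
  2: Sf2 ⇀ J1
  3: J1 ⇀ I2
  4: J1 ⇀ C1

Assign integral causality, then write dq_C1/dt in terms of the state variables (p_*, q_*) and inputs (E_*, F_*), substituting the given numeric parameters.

dq_C1/dt = F_Sf1 + F_Sf2 - p_I1 - p_I2/7

b0 stroke→Sf1  (Sf1 (Sf) sets flow on bond)
b2 stroke→Sf2  (Sf2 fixes flow; stroke at Sf2)
b1 stroke→I1  (prefer integral on I1)
b3 stroke→I2  (I2: I, integral causality)
b4 stroke→J1  (closing 0-jn rule on J1)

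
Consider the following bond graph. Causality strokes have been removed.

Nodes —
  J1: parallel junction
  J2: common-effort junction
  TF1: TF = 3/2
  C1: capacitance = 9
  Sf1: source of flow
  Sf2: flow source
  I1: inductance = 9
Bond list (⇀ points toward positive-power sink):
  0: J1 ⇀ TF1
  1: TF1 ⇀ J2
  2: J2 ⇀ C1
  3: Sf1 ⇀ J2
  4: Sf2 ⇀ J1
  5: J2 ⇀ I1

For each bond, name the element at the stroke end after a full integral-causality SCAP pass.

#3 |Sf1  (Sf1: flow source, stroke at near end)
#4 |Sf2  (Sf2 (Sf) sets flow on bond)
#0 |J1  (only one effort-in slot at J1)
#1 |TF1  (TF1: transformer flips bond 0)
#2 |J2  (C1: C, integral causality)
#5 |I1  (common-e at J2 fixed by 2)

β0 |J1
β1 |TF1
β2 |J2
β3 |Sf1
β4 |Sf2
β5 |I1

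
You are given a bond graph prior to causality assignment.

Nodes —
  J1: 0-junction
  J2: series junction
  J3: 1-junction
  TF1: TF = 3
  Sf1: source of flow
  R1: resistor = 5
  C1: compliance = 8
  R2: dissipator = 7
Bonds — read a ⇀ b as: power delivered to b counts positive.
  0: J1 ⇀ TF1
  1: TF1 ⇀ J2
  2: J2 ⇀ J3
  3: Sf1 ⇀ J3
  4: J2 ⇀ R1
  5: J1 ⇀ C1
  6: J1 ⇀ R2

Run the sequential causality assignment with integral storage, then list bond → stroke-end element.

#3 stroke→Sf1  (Sf1 (Sf) sets flow on bond)
#2 stroke→J3  (common-f at J3 fixed by 3)
#1 stroke→J2  (1-jn J2 has f-setter on 2)
#4 stroke→J2  (J2: bond 2 brought flow, rest push out)
#0 stroke→TF1  (TF1: transformer flips bond 1)
#5 stroke→J1  (C1 outputs effort q/C1)
#6 stroke→R2  (0-jn J1 has e-setter on 5)

#0 stroke→TF1
#1 stroke→J2
#2 stroke→J3
#3 stroke→Sf1
#4 stroke→J2
#5 stroke→J1
#6 stroke→R2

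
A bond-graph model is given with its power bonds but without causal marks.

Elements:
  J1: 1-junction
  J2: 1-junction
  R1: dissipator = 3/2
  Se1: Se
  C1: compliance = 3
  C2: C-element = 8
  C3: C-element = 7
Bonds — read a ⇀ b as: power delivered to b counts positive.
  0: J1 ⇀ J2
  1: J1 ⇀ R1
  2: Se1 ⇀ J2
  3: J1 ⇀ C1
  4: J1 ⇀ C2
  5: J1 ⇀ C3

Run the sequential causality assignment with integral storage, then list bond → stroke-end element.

bond 0 stroke at J1
bond 1 stroke at R1
bond 2 stroke at J2
bond 3 stroke at J1
bond 4 stroke at J1
bond 5 stroke at J1

bond 2 |J2  (source Se1 imposes e)
bond 0 |J1  (closing 1-jn rule on J2)
bond 3 |J1  (C1 integral (e out))
bond 4 |J1  (C2 integral (e out))
bond 5 |J1  (C3 outputs effort q/C3)
bond 1 |R1  (J1: last free bond brings flow in)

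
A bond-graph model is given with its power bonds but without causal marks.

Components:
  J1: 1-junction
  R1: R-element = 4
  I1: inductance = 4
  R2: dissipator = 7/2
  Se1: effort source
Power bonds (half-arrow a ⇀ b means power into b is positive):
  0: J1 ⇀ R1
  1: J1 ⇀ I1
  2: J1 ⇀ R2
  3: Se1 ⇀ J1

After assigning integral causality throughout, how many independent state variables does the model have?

1  (I1 all integral)

b3 stroke at J1  (Se1 fixes effort; stroke away)
b1 stroke at I1  (I1 integral (f out))
b0 stroke at J1  (J1: bond 1 brought flow, rest push out)
b2 stroke at J1  (J1: bond 1 brought flow, rest push out)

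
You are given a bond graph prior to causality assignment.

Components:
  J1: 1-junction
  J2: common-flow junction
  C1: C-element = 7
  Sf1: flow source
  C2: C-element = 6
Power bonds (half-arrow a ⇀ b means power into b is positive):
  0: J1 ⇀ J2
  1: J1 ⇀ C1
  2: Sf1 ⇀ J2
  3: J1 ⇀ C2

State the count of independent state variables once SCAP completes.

#2 stroke at Sf1  (Sf1 fixes flow; stroke at Sf1)
#0 stroke at J2  (J2 flow already set via bond 2)
#1 stroke at J1  (J1: bond 0 brought flow, rest push out)
#3 stroke at J1  (1-jn J1 has f-setter on 0)

2  (C1, C2 all integral)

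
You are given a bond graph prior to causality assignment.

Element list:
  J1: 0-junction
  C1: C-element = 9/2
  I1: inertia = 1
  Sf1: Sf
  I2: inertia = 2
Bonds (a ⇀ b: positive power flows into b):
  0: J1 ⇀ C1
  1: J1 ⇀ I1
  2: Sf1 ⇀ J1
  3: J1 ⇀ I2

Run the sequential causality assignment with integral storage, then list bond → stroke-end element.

#2 stroke→Sf1  (Sf1 (Sf) sets flow on bond)
#0 stroke→J1  (C1 integral (e out))
#1 stroke→I1  (0-jn J1 has e-setter on 0)
#3 stroke→I2  (common-e at J1 fixed by 0)

#0 |J1
#1 |I1
#2 |Sf1
#3 |I2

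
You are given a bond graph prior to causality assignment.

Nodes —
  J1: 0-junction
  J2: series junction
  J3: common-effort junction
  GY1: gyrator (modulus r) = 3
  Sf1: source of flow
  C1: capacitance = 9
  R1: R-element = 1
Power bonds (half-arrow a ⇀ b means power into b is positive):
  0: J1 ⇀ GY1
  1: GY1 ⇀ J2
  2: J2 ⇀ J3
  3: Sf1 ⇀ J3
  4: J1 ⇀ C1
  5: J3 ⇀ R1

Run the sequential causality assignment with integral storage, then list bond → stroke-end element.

#3 |Sf1  (source Sf1 imposes f)
#4 |J1  (prefer integral on C1)
#0 |GY1  (common-e at J1 fixed by 4)
#1 |GY1  (GY1: gyrator matches bond 0)
#2 |J2  (1-jn J2 has f-setter on 1)
#5 |J3  (only one effort-in slot at J3)

b0 →GY1
b1 →GY1
b2 →J2
b3 →Sf1
b4 →J1
b5 →J3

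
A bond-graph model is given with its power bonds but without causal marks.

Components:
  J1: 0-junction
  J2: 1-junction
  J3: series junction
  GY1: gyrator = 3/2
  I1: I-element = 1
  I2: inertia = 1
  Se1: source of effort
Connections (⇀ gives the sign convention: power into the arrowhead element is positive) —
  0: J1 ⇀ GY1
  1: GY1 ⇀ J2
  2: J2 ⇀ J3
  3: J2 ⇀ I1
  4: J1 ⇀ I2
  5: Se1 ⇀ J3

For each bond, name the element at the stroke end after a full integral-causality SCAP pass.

bond 0 →J1
bond 1 →J2
bond 2 →J2
bond 3 →I1
bond 4 →I2
bond 5 →J3

b5 →J3  (Se1: effort source, stroke at far end)
b2 →J2  (only one flow-in slot at J3)
b3 →I1  (I1: I, integral causality)
b1 →J2  (common-f at J2 fixed by 3)
b0 →J1  (GY1 both-in/both-out from 1)
b4 →I2  (0-jn J1 has e-setter on 0)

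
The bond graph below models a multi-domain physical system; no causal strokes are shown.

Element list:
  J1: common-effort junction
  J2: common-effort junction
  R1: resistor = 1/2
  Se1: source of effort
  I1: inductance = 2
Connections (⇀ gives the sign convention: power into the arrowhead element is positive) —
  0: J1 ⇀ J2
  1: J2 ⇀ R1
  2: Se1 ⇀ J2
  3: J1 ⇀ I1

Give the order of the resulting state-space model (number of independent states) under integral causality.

1  (I1 all integral)

#2 stroke→J2  (Se1: effort source, stroke at far end)
#0 stroke→J1  (J2: bond 2 brought effort, rest push out)
#1 stroke→R1  (0-jn J2 has e-setter on 2)
#3 stroke→I1  (J1 effort already set via bond 0)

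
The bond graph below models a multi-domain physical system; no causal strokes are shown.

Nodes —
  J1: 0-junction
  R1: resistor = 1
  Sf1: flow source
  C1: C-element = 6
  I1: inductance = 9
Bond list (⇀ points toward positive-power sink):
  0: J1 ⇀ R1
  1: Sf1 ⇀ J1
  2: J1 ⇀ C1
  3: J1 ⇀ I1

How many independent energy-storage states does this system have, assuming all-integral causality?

2  (C1, I1 all integral)

b1 |Sf1  (Sf1: flow source, stroke at near end)
b2 |J1  (C1: C, integral causality)
b0 |R1  (common-e at J1 fixed by 2)
b3 |I1  (J1 effort already set via bond 2)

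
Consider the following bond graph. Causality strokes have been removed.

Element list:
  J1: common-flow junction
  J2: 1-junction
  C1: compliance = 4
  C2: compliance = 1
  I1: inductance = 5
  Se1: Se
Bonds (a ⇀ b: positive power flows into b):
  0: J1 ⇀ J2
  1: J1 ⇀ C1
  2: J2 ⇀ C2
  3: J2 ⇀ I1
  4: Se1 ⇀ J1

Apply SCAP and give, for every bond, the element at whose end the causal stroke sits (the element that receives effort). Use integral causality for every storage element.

bond 4 →J1  (source Se1 imposes e)
bond 1 →J1  (C1 integral (e out))
bond 0 →J2  (J1: last free bond brings flow in)
bond 2 →J2  (C2: C, integral causality)
bond 3 →I1  (only one flow-in slot at J2)

β0 stroke at J2
β1 stroke at J1
β2 stroke at J2
β3 stroke at I1
β4 stroke at J1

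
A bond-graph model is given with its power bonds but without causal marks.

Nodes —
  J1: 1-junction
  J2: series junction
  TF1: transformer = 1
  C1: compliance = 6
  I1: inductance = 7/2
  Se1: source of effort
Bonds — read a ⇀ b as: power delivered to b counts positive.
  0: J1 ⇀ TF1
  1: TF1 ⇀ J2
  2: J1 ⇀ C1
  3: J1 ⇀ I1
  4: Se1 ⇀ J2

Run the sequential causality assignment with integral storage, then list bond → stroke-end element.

bond 0 stroke at J1
bond 1 stroke at TF1
bond 2 stroke at J1
bond 3 stroke at I1
bond 4 stroke at J2

bond 4 stroke→J2  (Se1: effort source, stroke at far end)
bond 1 stroke→TF1  (J2 needs exactly one f-in)
bond 0 stroke→J1  (through TF1, causality passes straight; one stroke at TF1)
bond 2 stroke→J1  (prefer integral on C1)
bond 3 stroke→I1  (J1: last free bond brings flow in)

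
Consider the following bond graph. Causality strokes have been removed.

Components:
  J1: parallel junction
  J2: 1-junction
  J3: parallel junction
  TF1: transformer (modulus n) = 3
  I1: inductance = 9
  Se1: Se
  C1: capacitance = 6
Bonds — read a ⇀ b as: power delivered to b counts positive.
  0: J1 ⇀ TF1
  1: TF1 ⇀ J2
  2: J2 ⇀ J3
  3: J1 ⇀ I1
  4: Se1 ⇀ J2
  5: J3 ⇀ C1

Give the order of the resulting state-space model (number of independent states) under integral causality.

2  (C1, I1 all integral)

#4 |J2  (Se1 fixes effort; stroke away)
#3 |I1  (I1 integral (f out))
#0 |J1  (J1 needs exactly one e-in)
#1 |TF1  (TF TF1: opposite of bond 0)
#2 |J2  (1-jn J2 has f-setter on 1)
#5 |J3  (J3 needs exactly one e-in)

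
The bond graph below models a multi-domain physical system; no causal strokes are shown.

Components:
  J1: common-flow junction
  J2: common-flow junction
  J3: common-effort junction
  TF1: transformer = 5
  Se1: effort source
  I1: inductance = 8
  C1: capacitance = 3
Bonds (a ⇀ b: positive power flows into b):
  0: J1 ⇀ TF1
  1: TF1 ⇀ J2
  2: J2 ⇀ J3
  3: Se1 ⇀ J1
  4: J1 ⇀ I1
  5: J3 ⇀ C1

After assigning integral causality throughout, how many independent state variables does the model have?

b3 |J1  (Se1 (Se) sets effort on bond)
b4 |I1  (I1 outputs flow p/I1)
b0 |J1  (J1 flow already set via bond 4)
b1 |TF1  (TF1 one-in-one-out from 0)
b2 |J2  (J2: bond 1 brought flow, rest push out)
b5 |J3  (J3: last free bond brings effort in)

2  (C1, I1 all integral)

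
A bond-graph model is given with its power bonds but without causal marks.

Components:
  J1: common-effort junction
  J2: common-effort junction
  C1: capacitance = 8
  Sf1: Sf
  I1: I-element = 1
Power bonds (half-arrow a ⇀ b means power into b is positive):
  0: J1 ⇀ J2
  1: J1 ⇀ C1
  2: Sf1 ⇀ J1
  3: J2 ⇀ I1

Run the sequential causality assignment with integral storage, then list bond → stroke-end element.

β0 →J2
β1 →J1
β2 →Sf1
β3 →I1

b2 stroke at Sf1  (Sf1 (Sf) sets flow on bond)
b1 stroke at J1  (prefer integral on C1)
b0 stroke at J2  (0-jn J1 has e-setter on 1)
b3 stroke at I1  (J2: bond 0 brought effort, rest push out)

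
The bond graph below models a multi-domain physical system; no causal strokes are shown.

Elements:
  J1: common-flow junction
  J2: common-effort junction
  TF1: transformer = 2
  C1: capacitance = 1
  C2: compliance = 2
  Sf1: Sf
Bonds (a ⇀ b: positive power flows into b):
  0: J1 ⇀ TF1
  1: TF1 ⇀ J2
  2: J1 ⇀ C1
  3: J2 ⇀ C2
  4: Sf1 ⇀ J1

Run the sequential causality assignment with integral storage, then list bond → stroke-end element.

#0 stroke at J1
#1 stroke at TF1
#2 stroke at J1
#3 stroke at J2
#4 stroke at Sf1

#4 |Sf1  (Sf1 fixes flow; stroke at Sf1)
#0 |J1  (J1: bond 4 brought flow, rest push out)
#2 |J1  (J1: bond 4 brought flow, rest push out)
#1 |TF1  (TF1 one-in-one-out from 0)
#3 |J2  (closing 0-jn rule on J2)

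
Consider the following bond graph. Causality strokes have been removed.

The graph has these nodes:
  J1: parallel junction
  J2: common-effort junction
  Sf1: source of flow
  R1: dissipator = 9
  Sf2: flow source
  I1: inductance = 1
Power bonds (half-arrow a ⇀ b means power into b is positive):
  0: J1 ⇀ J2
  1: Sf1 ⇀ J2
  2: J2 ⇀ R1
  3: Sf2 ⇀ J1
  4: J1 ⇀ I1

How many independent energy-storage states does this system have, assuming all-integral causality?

β1 stroke→Sf1  (Sf1 (Sf) sets flow on bond)
β3 stroke→Sf2  (Sf2 (Sf) sets flow on bond)
β4 stroke→I1  (I1: I, integral causality)
β0 stroke→J1  (J1: last free bond brings effort in)
β2 stroke→J2  (only one effort-in slot at J2)

1  (I1 all integral)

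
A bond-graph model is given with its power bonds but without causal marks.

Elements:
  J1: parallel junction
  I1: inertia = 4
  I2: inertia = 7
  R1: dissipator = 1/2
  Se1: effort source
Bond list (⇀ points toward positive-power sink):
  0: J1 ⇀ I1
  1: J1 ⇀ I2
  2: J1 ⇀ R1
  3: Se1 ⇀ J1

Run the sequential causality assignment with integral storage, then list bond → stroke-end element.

β3 stroke at J1  (source Se1 imposes e)
β0 stroke at I1  (common-e at J1 fixed by 3)
β1 stroke at I2  (0-jn J1 has e-setter on 3)
β2 stroke at R1  (J1 effort already set via bond 3)

#0 →I1
#1 →I2
#2 →R1
#3 →J1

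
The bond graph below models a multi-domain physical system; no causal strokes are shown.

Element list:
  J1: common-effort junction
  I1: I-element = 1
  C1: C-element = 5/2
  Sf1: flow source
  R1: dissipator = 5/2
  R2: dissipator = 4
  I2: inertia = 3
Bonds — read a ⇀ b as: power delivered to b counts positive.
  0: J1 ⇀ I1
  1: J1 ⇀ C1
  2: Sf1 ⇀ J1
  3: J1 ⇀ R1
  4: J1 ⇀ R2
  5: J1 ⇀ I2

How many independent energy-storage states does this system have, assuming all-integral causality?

β2 stroke at Sf1  (source Sf1 imposes f)
β0 stroke at I1  (prefer integral on I1)
β1 stroke at J1  (C1 outputs effort q/C1)
β3 stroke at R1  (J1 effort already set via bond 1)
β4 stroke at R2  (J1 effort already set via bond 1)
β5 stroke at I2  (common-e at J1 fixed by 1)

3  (C1, I1, I2 all integral)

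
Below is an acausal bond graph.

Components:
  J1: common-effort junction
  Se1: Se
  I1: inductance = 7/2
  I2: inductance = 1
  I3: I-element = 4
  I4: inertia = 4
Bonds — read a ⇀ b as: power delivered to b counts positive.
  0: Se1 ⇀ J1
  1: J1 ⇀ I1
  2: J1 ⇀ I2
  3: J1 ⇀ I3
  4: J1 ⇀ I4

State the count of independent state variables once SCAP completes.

bond 0 |J1  (Se1 (Se) sets effort on bond)
bond 1 |I1  (common-e at J1 fixed by 0)
bond 2 |I2  (J1 effort already set via bond 0)
bond 3 |I3  (J1: bond 0 brought effort, rest push out)
bond 4 |I4  (J1 effort already set via bond 0)

4  (I1, I2, I3, I4 all integral)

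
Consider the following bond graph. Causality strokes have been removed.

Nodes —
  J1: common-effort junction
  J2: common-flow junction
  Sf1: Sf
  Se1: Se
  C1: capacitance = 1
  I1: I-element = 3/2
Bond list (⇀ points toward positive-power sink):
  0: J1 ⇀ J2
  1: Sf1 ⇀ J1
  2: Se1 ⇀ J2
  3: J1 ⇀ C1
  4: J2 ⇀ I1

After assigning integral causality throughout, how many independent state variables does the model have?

2  (C1, I1 all integral)

#1 →Sf1  (Sf1: flow source, stroke at near end)
#2 →J2  (Se1: effort source, stroke at far end)
#3 →J1  (prefer integral on C1)
#0 →J2  (J1: bond 3 brought effort, rest push out)
#4 →I1  (J2: last free bond brings flow in)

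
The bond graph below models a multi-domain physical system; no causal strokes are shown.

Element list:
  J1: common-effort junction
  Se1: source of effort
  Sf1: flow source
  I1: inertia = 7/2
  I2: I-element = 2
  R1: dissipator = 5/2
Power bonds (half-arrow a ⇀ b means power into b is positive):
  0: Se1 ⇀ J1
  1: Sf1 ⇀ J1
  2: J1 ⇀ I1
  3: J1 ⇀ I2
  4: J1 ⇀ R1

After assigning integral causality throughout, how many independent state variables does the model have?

2  (I1, I2 all integral)

bond 0 stroke→J1  (Se1 fixes effort; stroke away)
bond 1 stroke→Sf1  (Sf1 (Sf) sets flow on bond)
bond 2 stroke→I1  (J1: bond 0 brought effort, rest push out)
bond 3 stroke→I2  (common-e at J1 fixed by 0)
bond 4 stroke→R1  (J1 effort already set via bond 0)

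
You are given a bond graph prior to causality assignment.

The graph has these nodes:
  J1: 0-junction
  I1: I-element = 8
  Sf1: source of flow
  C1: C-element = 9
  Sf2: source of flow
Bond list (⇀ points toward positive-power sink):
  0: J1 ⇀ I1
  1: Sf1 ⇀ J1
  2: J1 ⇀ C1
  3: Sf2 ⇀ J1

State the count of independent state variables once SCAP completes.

#1 stroke at Sf1  (Sf1 fixes flow; stroke at Sf1)
#3 stroke at Sf2  (Sf2: flow source, stroke at near end)
#0 stroke at I1  (I1 integral (f out))
#2 stroke at J1  (J1 needs exactly one e-in)

2  (C1, I1 all integral)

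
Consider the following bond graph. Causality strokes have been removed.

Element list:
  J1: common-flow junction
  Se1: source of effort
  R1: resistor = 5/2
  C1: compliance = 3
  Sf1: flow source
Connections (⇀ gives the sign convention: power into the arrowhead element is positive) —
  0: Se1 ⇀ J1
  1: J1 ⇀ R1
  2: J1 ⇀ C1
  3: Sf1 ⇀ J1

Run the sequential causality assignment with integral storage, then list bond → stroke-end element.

#0 |J1
#1 |J1
#2 |J1
#3 |Sf1

β0 |J1  (source Se1 imposes e)
β3 |Sf1  (source Sf1 imposes f)
β1 |J1  (common-f at J1 fixed by 3)
β2 |J1  (common-f at J1 fixed by 3)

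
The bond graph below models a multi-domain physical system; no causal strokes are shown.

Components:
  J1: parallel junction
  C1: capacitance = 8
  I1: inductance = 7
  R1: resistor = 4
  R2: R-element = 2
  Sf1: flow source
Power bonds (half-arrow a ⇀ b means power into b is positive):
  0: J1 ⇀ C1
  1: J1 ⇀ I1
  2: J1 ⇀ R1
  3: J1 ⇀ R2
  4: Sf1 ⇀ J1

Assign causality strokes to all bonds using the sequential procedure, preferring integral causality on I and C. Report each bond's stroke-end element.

#4 stroke→Sf1  (Sf1 (Sf) sets flow on bond)
#0 stroke→J1  (C1 integral (e out))
#1 stroke→I1  (J1: bond 0 brought effort, rest push out)
#2 stroke→R1  (common-e at J1 fixed by 0)
#3 stroke→R2  (common-e at J1 fixed by 0)

#0 stroke at J1
#1 stroke at I1
#2 stroke at R1
#3 stroke at R2
#4 stroke at Sf1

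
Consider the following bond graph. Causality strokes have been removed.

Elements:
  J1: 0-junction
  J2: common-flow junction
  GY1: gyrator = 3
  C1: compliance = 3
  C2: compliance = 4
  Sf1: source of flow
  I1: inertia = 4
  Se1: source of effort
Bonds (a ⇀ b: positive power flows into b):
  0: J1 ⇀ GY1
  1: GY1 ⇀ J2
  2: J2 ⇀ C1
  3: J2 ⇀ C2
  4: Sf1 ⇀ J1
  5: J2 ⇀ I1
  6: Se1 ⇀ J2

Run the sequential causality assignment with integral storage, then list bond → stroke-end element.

bond 0 |J1
bond 1 |J2
bond 2 |J2
bond 3 |J2
bond 4 |Sf1
bond 5 |I1
bond 6 |J2

bond 4 →Sf1  (Sf1 (Sf) sets flow on bond)
bond 6 →J2  (Se1 fixes effort; stroke away)
bond 0 →J1  (closing 0-jn rule on J1)
bond 1 →J2  (GY1 both-in/both-out from 0)
bond 2 →J2  (prefer integral on C1)
bond 3 →J2  (C2 outputs effort q/C2)
bond 5 →I1  (J2 needs exactly one f-in)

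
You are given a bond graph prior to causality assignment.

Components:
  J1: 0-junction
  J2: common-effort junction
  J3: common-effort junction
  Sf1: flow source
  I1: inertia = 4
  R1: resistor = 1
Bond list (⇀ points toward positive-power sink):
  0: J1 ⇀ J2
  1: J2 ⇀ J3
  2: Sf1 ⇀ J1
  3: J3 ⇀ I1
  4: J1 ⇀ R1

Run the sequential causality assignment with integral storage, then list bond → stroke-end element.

β0 stroke at J2
β1 stroke at J3
β2 stroke at Sf1
β3 stroke at I1
β4 stroke at J1

b2 stroke at Sf1  (Sf1: flow source, stroke at near end)
b3 stroke at I1  (I1 outputs flow p/I1)
b1 stroke at J3  (J3: last free bond brings effort in)
b0 stroke at J2  (J2 needs exactly one e-in)
b4 stroke at J1  (only one effort-in slot at J1)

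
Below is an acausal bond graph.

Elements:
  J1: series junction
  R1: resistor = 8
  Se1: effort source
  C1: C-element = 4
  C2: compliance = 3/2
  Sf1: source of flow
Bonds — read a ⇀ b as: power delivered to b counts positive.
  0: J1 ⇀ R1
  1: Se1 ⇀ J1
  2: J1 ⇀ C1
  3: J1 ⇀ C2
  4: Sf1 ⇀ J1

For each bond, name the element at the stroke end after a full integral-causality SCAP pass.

b1 →J1  (source Se1 imposes e)
b4 →Sf1  (Sf1: flow source, stroke at near end)
b0 →J1  (common-f at J1 fixed by 4)
b2 →J1  (1-jn J1 has f-setter on 4)
b3 →J1  (common-f at J1 fixed by 4)

bond 0 |J1
bond 1 |J1
bond 2 |J1
bond 3 |J1
bond 4 |Sf1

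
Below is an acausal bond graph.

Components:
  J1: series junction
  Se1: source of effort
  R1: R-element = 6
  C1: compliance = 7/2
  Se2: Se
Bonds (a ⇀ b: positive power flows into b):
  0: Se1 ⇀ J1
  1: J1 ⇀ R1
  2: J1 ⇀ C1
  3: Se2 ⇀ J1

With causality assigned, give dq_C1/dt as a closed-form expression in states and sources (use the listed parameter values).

β0 →J1  (source Se1 imposes e)
β3 →J1  (source Se2 imposes e)
β2 →J1  (prefer integral on C1)
β1 →R1  (only one flow-in slot at J1)

dq_C1/dt = E_Se1/6 + E_Se2/6 - q_C1/21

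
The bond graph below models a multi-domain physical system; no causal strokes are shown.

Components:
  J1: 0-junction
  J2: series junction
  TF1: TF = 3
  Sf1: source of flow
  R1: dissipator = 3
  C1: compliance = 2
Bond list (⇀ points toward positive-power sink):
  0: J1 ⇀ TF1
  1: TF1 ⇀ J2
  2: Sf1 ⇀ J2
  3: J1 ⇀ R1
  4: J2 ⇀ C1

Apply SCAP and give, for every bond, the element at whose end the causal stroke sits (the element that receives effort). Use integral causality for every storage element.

#2 |Sf1  (source Sf1 imposes f)
#1 |J2  (1-jn J2 has f-setter on 2)
#4 |J2  (1-jn J2 has f-setter on 2)
#0 |TF1  (TF1: transformer flips bond 1)
#3 |J1  (J1: last free bond brings effort in)

#0 →TF1
#1 →J2
#2 →Sf1
#3 →J1
#4 →J2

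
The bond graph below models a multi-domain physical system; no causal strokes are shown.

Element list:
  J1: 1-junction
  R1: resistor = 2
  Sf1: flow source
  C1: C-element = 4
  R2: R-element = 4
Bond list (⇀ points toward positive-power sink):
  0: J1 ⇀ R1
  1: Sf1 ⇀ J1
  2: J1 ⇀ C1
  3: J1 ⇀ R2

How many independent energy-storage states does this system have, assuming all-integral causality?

#1 stroke at Sf1  (Sf1 (Sf) sets flow on bond)
#0 stroke at J1  (J1 flow already set via bond 1)
#2 stroke at J1  (common-f at J1 fixed by 1)
#3 stroke at J1  (1-jn J1 has f-setter on 1)

1  (C1 all integral)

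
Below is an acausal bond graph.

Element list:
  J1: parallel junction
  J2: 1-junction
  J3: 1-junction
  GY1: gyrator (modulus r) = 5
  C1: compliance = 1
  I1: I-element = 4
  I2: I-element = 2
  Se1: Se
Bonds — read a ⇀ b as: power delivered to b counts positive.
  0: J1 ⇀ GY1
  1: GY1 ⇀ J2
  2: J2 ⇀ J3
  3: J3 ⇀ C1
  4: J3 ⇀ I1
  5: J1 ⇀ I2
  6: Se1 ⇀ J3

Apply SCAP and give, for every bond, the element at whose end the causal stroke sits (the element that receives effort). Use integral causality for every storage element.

bond 6 →J3  (source Se1 imposes e)
bond 3 →J3  (C1: C, integral causality)
bond 4 →I1  (I1 integral (f out))
bond 2 →J3  (1-jn J3 has f-setter on 4)
bond 1 →J2  (J2: bond 2 brought flow, rest push out)
bond 0 →J1  (through GY1, causality inverts; strokes same side of GY1)
bond 5 →I2  (common-e at J1 fixed by 0)

#0 |J1
#1 |J2
#2 |J3
#3 |J3
#4 |I1
#5 |I2
#6 |J3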